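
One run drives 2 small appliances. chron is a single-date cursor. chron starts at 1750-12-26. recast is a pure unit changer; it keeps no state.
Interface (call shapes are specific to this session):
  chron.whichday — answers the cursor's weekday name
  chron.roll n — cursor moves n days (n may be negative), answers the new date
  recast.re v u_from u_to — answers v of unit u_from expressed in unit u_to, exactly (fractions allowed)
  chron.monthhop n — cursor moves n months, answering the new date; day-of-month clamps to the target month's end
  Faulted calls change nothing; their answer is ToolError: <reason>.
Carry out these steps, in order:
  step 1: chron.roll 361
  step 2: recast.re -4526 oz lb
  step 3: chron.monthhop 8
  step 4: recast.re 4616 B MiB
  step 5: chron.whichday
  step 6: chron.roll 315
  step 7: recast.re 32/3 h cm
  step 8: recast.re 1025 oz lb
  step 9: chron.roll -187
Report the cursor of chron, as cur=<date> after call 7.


-- 1. chron.roll(n→361) == 1751-12-22
-- 2. recast.re(v→-4526, u_from→oz, u_to→lb) == -2263/8
-- 3. chron.monthhop(n→8) == 1752-08-22
-- 4. recast.re(v→4616, u_from→B, u_to→MiB) == 577/131072
-- 5. chron.whichday() == Tuesday
-- 6. chron.roll(n→315) == 1753-07-03
-- 7. recast.re(v→32/3, u_from→h, u_to→cm) == ToolError: incompatible units
-- 8. recast.re(v→1025, u_from→oz, u_to→lb) == 1025/16
-- 9. chron.roll(n→-187) == 1752-12-28

Answer: cur=1753-07-03


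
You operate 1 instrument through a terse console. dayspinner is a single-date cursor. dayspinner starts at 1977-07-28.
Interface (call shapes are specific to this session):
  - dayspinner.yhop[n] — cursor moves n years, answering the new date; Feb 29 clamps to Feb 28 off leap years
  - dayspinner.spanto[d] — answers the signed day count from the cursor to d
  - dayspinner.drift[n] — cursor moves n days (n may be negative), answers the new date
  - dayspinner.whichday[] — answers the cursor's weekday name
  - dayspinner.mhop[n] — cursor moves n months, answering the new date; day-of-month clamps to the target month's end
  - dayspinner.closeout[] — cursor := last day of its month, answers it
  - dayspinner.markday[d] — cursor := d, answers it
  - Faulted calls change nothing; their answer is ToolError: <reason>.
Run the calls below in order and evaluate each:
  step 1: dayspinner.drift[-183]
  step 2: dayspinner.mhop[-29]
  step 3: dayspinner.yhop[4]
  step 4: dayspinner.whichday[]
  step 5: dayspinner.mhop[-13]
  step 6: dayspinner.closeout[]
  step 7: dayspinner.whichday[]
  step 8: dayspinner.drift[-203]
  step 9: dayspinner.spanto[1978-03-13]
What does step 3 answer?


==> drift(-183)
<== 1977-01-26
==> mhop(-29)
<== 1974-08-26
==> yhop(4)
<== 1978-08-26
==> whichday()
<== Saturday
==> mhop(-13)
<== 1977-07-26
==> closeout()
<== 1977-07-31
==> whichday()
<== Sunday
==> drift(-203)
<== 1977-01-09
==> spanto(1978-03-13)
<== 428

Answer: 1978-08-26


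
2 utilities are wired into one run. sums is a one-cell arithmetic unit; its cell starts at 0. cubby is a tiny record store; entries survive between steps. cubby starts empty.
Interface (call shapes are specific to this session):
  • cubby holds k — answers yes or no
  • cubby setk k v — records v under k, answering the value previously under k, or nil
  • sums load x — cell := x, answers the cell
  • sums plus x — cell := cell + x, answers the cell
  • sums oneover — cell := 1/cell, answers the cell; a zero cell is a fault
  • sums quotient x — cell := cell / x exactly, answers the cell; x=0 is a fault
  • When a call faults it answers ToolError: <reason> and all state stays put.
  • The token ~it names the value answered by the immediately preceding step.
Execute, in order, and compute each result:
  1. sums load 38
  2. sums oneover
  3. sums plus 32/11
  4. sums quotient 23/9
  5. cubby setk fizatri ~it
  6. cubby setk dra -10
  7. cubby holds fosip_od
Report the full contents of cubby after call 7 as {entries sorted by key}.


-> sums load(x='38')
<- 38
-> sums oneover()
<- 1/38
-> sums plus(x='32/11')
<- 1227/418
-> sums quotient(x='23/9')
<- 11043/9614
-> cubby setk(k='fizatri', v='~it')
<- nil
-> cubby setk(k='dra', v='-10')
<- nil
-> cubby holds(k='fosip_od')
<- no

Answer: {dra=-10, fizatri=11043/9614}


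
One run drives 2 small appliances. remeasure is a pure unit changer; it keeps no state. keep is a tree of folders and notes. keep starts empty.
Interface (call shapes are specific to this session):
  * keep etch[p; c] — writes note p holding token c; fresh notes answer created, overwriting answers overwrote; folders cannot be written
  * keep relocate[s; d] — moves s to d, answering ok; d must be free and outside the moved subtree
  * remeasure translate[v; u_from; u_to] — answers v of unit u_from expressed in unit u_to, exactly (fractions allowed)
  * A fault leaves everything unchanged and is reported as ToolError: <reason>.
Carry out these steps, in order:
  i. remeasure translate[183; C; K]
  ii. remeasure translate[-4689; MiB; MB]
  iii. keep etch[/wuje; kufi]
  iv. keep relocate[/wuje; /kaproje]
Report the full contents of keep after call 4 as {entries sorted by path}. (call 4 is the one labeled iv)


Answer: {kaproje=kufi}

Derivation:
→ remeasure translate(183, C, K)
← 9123/20
→ remeasure translate(-4689, MiB, MB)
← -76824576/15625
→ keep etch(/wuje, kufi)
← created
→ keep relocate(/wuje, /kaproje)
← ok


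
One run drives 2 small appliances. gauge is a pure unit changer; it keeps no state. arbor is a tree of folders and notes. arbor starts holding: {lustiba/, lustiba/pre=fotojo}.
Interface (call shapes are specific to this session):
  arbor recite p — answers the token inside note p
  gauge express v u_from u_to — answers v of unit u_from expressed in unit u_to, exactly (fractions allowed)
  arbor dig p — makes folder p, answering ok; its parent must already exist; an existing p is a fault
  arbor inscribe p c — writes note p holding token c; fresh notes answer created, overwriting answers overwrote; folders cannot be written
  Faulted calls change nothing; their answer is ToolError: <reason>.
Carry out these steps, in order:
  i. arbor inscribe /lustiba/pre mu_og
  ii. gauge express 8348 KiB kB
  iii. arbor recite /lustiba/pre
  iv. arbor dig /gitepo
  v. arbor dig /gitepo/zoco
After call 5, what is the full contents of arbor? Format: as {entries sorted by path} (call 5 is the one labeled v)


Answer: {gitepo/, gitepo/zoco/, lustiba/, lustiba/pre=mu_og}

Derivation:
-- arbor inscribe(p→/lustiba/pre, c→mu_og) : overwrote
-- gauge express(v→8348, u_from→KiB, u_to→kB) : 1068544/125
-- arbor recite(p→/lustiba/pre) : mu_og
-- arbor dig(p→/gitepo) : ok
-- arbor dig(p→/gitepo/zoco) : ok


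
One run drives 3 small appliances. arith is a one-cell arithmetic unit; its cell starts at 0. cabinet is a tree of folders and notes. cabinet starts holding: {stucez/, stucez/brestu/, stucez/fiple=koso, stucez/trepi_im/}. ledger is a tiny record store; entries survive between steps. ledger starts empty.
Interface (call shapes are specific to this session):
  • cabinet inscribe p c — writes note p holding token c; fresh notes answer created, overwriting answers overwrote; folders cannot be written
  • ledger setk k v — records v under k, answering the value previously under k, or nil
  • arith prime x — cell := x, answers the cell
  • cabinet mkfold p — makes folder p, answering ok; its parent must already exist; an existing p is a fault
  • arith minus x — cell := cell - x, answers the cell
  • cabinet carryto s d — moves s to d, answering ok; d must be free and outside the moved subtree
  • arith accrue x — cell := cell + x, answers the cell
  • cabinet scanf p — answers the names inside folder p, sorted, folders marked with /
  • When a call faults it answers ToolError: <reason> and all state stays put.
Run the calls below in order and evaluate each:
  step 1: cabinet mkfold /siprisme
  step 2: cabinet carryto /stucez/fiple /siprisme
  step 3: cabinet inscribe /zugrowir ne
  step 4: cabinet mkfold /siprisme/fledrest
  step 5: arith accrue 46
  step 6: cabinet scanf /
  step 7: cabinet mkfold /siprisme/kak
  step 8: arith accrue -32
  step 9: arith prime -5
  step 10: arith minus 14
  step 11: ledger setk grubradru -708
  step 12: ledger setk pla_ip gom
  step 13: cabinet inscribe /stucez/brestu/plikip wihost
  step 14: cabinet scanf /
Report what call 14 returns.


Answer: [siprisme/, stucez/, zugrowir]

Derivation:
Using cabinet mkfold passing p→/siprisme, → ok.
I try cabinet carryto passing s→/stucez/fiple, d→/siprisme, and observe ToolError: exists.
I call cabinet inscribe passing p→/zugrowir, c→ne, and see created.
Then cabinet mkfold passing p→/siprisme/fledrest, and observe ok.
I use arith accrue passing x→46: 46.
I use cabinet scanf passing p→/, which returns [siprisme/, stucez/, zugrowir].
Now I run cabinet mkfold passing p→/siprisme/kak, → ok.
I call arith accrue passing x→-32, giving 14.
Then arith prime passing x→-5, and see -5.
Then arith minus passing x→14, → -19.
Invoking ledger setk passing k→grubradru, v→-708, yielding nil.
Then ledger setk passing k→pla_ip, v→gom, and see nil.
Next I call cabinet inscribe passing p→/stucez/brestu/plikip, c→wihost, giving created.
I try cabinet scanf passing p→/, which returns [siprisme/, stucez/, zugrowir].


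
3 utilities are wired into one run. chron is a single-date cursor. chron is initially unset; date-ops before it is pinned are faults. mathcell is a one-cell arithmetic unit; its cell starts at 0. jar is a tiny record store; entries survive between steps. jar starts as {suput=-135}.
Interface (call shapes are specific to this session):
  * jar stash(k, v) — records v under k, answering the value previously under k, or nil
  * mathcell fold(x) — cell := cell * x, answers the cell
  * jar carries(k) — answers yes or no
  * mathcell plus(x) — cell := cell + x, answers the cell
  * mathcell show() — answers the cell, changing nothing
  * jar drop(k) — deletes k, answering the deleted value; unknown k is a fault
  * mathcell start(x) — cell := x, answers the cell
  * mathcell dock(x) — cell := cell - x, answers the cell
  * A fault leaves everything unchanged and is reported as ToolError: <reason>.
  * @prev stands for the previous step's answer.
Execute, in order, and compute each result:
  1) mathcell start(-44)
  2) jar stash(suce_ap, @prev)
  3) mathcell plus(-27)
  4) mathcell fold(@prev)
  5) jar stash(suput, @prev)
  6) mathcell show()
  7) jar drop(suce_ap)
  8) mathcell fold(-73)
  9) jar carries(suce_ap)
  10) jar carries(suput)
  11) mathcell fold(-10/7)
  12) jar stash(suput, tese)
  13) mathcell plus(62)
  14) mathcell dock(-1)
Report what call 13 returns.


// mathcell start(x→-44) ~> -44
// jar stash(k→suce_ap, v→@prev) ~> nil
// mathcell plus(x→-27) ~> -71
// mathcell fold(x→@prev) ~> 5041
// jar stash(k→suput, v→@prev) ~> -135
// mathcell show() ~> 5041
// jar drop(k→suce_ap) ~> -44
// mathcell fold(x→-73) ~> -367993
// jar carries(k→suce_ap) ~> no
// jar carries(k→suput) ~> yes
// mathcell fold(x→-10/7) ~> 3679930/7
// jar stash(k→suput, v→tese) ~> 5041
// mathcell plus(x→62) ~> 3680364/7
// mathcell dock(x→-1) ~> 3680371/7

Answer: 3680364/7


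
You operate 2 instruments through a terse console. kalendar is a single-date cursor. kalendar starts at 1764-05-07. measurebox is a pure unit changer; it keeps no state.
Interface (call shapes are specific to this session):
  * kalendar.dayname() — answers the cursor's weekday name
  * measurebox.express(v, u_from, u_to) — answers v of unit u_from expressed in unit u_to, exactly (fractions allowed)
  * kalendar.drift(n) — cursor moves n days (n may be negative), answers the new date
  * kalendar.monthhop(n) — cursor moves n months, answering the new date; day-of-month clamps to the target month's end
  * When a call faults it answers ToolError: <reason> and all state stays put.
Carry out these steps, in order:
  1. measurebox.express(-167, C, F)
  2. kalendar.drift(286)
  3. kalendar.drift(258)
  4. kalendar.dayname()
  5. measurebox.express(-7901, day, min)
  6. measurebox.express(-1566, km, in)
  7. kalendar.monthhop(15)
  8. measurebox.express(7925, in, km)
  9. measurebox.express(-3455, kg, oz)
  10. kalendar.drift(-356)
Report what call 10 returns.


>> measurebox.express(v=-167, u_from=C, u_to=F)
<< -1343/5
>> kalendar.drift(n=286)
<< 1765-02-17
>> kalendar.drift(n=258)
<< 1765-11-02
>> kalendar.dayname()
<< Saturday
>> measurebox.express(v=-7901, u_from=day, u_to=min)
<< -11377440
>> measurebox.express(v=-1566, u_from=km, u_to=in)
<< -7830000000/127
>> kalendar.monthhop(n=15)
<< 1767-02-02
>> measurebox.express(v=7925, u_from=in, u_to=km)
<< 40259/200000
>> measurebox.express(v=-3455, u_from=kg, u_to=oz)
<< -5528000000000/45359237
>> kalendar.drift(n=-356)
<< 1766-02-11

Answer: 1766-02-11


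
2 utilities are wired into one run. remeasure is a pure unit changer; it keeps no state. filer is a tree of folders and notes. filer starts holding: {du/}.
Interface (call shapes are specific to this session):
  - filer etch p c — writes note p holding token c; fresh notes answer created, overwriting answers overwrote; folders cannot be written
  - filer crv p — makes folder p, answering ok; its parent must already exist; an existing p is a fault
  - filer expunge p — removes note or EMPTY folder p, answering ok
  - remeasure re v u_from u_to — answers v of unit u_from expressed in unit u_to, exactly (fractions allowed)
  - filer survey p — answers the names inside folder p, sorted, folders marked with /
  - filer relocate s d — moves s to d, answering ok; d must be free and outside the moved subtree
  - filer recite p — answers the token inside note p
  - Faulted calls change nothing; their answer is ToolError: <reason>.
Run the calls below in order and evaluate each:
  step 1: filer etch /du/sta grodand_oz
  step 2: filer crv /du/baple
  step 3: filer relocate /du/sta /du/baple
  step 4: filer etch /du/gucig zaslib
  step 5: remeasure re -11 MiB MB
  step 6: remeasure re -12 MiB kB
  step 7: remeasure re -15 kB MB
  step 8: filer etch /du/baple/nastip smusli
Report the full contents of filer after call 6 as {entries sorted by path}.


Answer: {du/, du/baple/, du/gucig=zaslib, du/sta=grodand_oz}

Derivation:
Act: filer etch[p='/du/sta'; c='grodand_oz']
Obs: created
Act: filer crv[p='/du/baple']
Obs: ok
Act: filer relocate[s='/du/sta'; d='/du/baple']
Obs: ToolError: exists
Act: filer etch[p='/du/gucig'; c='zaslib']
Obs: created
Act: remeasure re[v='-11'; u_from='MiB'; u_to='MB']
Obs: -180224/15625
Act: remeasure re[v='-12'; u_from='MiB'; u_to='kB']
Obs: -1572864/125
Act: remeasure re[v='-15'; u_from='kB'; u_to='MB']
Obs: -3/200
Act: filer etch[p='/du/baple/nastip'; c='smusli']
Obs: created


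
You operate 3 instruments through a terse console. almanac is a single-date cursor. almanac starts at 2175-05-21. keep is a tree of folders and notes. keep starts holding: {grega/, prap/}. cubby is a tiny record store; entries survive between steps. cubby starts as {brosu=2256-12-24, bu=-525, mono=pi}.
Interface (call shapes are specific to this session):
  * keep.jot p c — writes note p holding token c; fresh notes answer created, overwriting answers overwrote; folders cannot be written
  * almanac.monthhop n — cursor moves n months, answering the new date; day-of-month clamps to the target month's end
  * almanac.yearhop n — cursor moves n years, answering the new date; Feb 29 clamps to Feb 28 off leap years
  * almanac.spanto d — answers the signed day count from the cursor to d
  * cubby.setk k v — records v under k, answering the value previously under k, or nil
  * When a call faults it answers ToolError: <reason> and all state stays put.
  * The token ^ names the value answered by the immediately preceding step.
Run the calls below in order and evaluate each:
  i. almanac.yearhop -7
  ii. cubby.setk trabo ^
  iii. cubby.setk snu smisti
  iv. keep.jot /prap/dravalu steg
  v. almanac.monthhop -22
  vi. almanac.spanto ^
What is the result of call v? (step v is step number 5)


Answer: 2166-07-21

Derivation:
CALL yearhop[n=-7]
RET  2168-05-21
CALL setk[k=trabo; v=^]
RET  nil
CALL setk[k=snu; v=smisti]
RET  nil
CALL jot[p=/prap/dravalu; c=steg]
RET  created
CALL monthhop[n=-22]
RET  2166-07-21
CALL spanto[d=^]
RET  0


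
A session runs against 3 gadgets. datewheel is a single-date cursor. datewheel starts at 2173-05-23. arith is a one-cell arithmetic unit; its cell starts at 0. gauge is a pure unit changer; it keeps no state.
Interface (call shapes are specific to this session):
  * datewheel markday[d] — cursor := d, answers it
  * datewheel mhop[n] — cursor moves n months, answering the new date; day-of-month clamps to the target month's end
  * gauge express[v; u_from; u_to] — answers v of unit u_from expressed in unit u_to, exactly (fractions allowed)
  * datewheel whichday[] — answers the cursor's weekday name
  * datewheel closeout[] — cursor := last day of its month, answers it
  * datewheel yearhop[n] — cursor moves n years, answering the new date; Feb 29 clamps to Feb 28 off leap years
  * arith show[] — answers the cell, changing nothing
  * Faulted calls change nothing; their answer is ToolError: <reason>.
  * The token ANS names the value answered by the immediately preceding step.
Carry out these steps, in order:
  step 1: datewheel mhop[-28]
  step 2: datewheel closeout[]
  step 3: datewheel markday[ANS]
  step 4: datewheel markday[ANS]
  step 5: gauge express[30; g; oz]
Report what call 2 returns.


;; datewheel mhop(-28) ~> 2171-01-23
;; datewheel closeout() ~> 2171-01-31
;; datewheel markday(ANS) ~> 2171-01-31
;; datewheel markday(ANS) ~> 2171-01-31
;; gauge express(30, g, oz) ~> 48000000/45359237

Answer: 2171-01-31


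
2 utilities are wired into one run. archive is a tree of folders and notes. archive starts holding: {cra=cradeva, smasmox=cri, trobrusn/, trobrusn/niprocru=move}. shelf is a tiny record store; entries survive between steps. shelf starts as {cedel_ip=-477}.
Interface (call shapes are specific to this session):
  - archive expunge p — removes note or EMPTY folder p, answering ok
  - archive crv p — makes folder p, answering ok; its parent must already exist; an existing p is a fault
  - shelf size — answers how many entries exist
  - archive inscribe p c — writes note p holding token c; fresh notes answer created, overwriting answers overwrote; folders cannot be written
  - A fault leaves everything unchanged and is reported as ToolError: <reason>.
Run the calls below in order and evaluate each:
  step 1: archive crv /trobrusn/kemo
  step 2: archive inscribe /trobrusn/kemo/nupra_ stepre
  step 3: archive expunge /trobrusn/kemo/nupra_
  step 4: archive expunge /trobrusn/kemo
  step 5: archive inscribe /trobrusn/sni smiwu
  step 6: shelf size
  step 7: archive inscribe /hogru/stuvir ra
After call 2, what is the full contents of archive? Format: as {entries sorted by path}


// archive crv(p=/trobrusn/kemo) : ok
// archive inscribe(p=/trobrusn/kemo/nupra_, c=stepre) : created
// archive expunge(p=/trobrusn/kemo/nupra_) : ok
// archive expunge(p=/trobrusn/kemo) : ok
// archive inscribe(p=/trobrusn/sni, c=smiwu) : created
// shelf size() : 1
// archive inscribe(p=/hogru/stuvir, c=ra) : ToolError: no parent

Answer: {cra=cradeva, smasmox=cri, trobrusn/, trobrusn/kemo/, trobrusn/kemo/nupra_=stepre, trobrusn/niprocru=move}


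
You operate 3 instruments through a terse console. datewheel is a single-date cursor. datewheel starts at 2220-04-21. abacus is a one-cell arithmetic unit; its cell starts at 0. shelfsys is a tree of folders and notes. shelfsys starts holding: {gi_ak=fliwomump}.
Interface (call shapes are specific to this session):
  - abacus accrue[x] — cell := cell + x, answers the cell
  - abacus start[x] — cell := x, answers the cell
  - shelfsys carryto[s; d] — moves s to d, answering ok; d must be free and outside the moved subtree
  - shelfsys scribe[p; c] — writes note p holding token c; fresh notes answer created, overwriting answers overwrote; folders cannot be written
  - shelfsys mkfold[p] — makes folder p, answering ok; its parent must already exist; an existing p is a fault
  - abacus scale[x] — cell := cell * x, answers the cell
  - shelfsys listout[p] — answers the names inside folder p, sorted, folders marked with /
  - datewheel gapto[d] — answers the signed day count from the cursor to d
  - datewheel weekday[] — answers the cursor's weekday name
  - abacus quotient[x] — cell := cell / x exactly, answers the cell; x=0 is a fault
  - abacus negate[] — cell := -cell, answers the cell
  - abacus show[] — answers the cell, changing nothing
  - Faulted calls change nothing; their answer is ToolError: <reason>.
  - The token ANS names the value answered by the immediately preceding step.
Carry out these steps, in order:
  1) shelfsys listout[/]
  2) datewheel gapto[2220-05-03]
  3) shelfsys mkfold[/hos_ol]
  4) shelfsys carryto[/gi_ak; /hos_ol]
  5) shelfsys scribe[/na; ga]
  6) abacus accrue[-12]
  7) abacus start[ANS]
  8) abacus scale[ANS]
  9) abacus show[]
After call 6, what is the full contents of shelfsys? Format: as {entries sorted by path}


Answer: {gi_ak=fliwomump, hos_ol/, na=ga}

Derivation:
! 1. shelfsys listout(p='/') => [gi_ak]
! 2. datewheel gapto(d='2220-05-03') => 12
! 3. shelfsys mkfold(p='/hos_ol') => ok
! 4. shelfsys carryto(s='/gi_ak', d='/hos_ol') => ToolError: exists
! 5. shelfsys scribe(p='/na', c='ga') => created
! 6. abacus accrue(x='-12') => -12
! 7. abacus start(x='ANS') => -12
! 8. abacus scale(x='ANS') => 144
! 9. abacus show() => 144


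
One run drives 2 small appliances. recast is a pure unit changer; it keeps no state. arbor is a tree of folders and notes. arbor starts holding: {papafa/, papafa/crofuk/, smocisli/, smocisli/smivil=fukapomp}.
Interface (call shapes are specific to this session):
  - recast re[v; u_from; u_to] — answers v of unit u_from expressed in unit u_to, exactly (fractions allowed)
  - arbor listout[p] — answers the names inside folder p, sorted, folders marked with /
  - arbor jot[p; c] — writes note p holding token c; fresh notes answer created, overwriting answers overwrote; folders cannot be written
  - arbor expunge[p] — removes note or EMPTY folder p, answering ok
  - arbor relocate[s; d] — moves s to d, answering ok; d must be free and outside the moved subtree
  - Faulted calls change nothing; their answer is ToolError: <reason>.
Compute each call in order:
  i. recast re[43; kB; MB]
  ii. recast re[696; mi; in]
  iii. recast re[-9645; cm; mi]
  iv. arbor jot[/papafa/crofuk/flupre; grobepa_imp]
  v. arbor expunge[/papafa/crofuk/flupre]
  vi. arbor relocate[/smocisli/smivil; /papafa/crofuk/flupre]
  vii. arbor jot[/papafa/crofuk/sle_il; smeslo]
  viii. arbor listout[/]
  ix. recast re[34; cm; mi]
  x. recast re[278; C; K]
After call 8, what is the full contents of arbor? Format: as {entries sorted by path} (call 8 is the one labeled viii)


Answer: {papafa/, papafa/crofuk/, papafa/crofuk/flupre=fukapomp, papafa/crofuk/sle_il=smeslo, smocisli/}

Derivation:
Step: recast re[v: 43; u_from: kB; u_to: MB]
Result: 43/1000
Step: recast re[v: 696; u_from: mi; u_to: in]
Result: 44098560
Step: recast re[v: -9645; u_from: cm; u_to: mi]
Result: -16075/268224
Step: arbor jot[p: /papafa/crofuk/flupre; c: grobepa_imp]
Result: created
Step: arbor expunge[p: /papafa/crofuk/flupre]
Result: ok
Step: arbor relocate[s: /smocisli/smivil; d: /papafa/crofuk/flupre]
Result: ok
Step: arbor jot[p: /papafa/crofuk/sle_il; c: smeslo]
Result: created
Step: arbor listout[p: /]
Result: [papafa/, smocisli/]
Step: recast re[v: 34; u_from: cm; u_to: mi]
Result: 85/402336
Step: recast re[v: 278; u_from: C; u_to: K]
Result: 11023/20


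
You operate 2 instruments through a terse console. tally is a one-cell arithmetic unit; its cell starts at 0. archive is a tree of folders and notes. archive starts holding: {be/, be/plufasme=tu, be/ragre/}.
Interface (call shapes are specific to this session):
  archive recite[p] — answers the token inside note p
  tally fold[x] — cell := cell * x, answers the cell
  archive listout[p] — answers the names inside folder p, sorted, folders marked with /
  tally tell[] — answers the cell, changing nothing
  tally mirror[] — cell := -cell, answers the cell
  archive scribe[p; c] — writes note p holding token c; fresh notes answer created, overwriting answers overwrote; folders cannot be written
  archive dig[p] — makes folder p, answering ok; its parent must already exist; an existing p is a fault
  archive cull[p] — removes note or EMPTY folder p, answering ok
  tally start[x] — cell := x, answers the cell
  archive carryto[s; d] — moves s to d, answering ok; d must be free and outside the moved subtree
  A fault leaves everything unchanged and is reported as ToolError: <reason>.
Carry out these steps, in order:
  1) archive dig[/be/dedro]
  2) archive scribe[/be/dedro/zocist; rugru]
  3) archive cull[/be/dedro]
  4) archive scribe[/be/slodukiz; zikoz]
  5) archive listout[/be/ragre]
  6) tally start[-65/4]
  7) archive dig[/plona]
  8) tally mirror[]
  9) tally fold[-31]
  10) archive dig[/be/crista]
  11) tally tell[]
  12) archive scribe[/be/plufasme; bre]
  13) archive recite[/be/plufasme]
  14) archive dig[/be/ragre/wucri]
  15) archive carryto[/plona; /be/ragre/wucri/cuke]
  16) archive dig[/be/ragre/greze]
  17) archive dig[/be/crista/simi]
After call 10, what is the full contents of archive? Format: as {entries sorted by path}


Next I call archive dig passing p: /be/dedro: ok.
Next I call archive scribe passing p: /be/dedro/zocist, c: rugru, yielding created.
I use archive cull passing p: /be/dedro, yielding ToolError: not empty.
I run archive scribe passing p: /be/slodukiz, c: zikoz, giving created.
Using archive listout passing p: /be/ragre, which returns [].
I invoke tally start passing x: -65/4, and get -65/4.
I run archive dig passing p: /plona, yielding ok.
Then tally mirror(), → 65/4.
I try tally fold passing x: -31, yielding -2015/4.
Using archive dig passing p: /be/crista, yielding ok.
Then tally tell, giving -2015/4.
I call archive scribe passing p: /be/plufasme, c: bre, giving overwrote.
I use archive recite passing p: /be/plufasme, and get bre.
Now I run archive dig passing p: /be/ragre/wucri, yielding ok.
I invoke archive carryto passing s: /plona, d: /be/ragre/wucri/cuke, and observe ok.
I call archive dig passing p: /be/ragre/greze, — result: ok.
Next I call archive dig passing p: /be/crista/simi, giving ok.

Answer: {be/, be/crista/, be/dedro/, be/dedro/zocist=rugru, be/plufasme=tu, be/ragre/, be/slodukiz=zikoz, plona/}


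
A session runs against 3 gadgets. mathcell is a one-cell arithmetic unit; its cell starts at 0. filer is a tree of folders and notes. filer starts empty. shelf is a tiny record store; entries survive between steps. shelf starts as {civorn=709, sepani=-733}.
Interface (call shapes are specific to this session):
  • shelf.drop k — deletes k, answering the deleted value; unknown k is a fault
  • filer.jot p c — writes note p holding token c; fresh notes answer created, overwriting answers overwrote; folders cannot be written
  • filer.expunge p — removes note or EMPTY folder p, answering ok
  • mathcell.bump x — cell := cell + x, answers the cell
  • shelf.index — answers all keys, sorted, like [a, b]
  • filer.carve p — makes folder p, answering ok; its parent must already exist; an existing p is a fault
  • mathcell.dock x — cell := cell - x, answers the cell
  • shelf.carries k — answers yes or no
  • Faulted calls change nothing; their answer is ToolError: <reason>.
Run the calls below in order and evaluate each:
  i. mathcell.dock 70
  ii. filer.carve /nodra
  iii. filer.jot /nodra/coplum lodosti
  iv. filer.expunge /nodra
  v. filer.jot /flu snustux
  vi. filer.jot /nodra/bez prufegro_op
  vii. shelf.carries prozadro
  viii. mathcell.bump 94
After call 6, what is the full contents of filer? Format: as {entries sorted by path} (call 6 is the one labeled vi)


Answer: {flu=snustux, nodra/, nodra/bez=prufegro_op, nodra/coplum=lodosti}

Derivation:
Do: mathcell.dock[x: 70]
See: -70
Do: filer.carve[p: /nodra]
See: ok
Do: filer.jot[p: /nodra/coplum; c: lodosti]
See: created
Do: filer.expunge[p: /nodra]
See: ToolError: not empty
Do: filer.jot[p: /flu; c: snustux]
See: created
Do: filer.jot[p: /nodra/bez; c: prufegro_op]
See: created
Do: shelf.carries[k: prozadro]
See: no
Do: mathcell.bump[x: 94]
See: 24


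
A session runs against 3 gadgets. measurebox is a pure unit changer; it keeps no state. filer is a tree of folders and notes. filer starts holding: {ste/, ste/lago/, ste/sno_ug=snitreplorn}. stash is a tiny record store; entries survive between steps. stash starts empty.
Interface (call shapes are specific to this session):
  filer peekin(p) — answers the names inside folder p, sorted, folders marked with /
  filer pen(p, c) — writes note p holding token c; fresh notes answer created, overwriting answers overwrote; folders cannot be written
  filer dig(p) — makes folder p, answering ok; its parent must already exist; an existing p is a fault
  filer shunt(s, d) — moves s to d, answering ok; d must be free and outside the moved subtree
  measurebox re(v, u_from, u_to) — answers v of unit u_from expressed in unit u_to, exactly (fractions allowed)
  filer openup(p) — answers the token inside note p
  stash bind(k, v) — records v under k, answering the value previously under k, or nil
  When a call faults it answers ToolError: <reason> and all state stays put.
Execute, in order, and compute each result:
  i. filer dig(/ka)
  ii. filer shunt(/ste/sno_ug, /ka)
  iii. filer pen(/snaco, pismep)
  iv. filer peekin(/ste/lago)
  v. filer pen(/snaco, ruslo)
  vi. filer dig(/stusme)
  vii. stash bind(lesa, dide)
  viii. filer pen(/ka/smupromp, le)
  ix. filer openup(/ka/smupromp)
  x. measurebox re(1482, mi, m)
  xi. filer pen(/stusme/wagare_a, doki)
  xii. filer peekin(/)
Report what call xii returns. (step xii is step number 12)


Answer: [ka/, snaco, ste/, stusme/]

Derivation:
-- 1. filer dig(p='/ka') => ok
-- 2. filer shunt(s='/ste/sno_ug', d='/ka') => ToolError: exists
-- 3. filer pen(p='/snaco', c='pismep') => created
-- 4. filer peekin(p='/ste/lago') => []
-- 5. filer pen(p='/snaco', c='ruslo') => overwrote
-- 6. filer dig(p='/stusme') => ok
-- 7. stash bind(k='lesa', v='dide') => nil
-- 8. filer pen(p='/ka/smupromp', c='le') => created
-- 9. filer openup(p='/ka/smupromp') => le
-- 10. measurebox re(v='1482', u_from='mi', u_to='m') => 298130976/125
-- 11. filer pen(p='/stusme/wagare_a', c='doki') => created
-- 12. filer peekin(p='/') => [ka/, snaco, ste/, stusme/]


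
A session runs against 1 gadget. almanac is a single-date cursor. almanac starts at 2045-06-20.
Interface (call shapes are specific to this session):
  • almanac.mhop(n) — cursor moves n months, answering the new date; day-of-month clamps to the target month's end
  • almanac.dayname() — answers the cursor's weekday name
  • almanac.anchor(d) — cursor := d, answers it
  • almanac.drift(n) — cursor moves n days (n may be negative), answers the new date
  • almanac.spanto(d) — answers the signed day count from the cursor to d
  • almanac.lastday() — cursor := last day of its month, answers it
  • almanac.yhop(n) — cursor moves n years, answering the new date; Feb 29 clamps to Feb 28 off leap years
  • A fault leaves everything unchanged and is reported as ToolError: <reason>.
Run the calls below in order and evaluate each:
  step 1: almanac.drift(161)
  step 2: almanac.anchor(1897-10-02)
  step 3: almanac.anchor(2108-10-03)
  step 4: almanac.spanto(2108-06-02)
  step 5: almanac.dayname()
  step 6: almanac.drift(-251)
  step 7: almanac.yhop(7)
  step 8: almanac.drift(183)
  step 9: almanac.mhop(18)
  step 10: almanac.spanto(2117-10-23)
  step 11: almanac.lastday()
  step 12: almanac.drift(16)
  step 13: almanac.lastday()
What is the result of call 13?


-> drift(n=161)
<- 2045-11-28
-> anchor(d=1897-10-02)
<- 1897-10-02
-> anchor(d=2108-10-03)
<- 2108-10-03
-> spanto(d=2108-06-02)
<- -123
-> dayname()
<- Wednesday
-> drift(n=-251)
<- 2108-01-26
-> yhop(n=7)
<- 2115-01-26
-> drift(n=183)
<- 2115-07-28
-> mhop(n=18)
<- 2117-01-28
-> spanto(d=2117-10-23)
<- 268
-> lastday()
<- 2117-01-31
-> drift(n=16)
<- 2117-02-16
-> lastday()
<- 2117-02-28

Answer: 2117-02-28


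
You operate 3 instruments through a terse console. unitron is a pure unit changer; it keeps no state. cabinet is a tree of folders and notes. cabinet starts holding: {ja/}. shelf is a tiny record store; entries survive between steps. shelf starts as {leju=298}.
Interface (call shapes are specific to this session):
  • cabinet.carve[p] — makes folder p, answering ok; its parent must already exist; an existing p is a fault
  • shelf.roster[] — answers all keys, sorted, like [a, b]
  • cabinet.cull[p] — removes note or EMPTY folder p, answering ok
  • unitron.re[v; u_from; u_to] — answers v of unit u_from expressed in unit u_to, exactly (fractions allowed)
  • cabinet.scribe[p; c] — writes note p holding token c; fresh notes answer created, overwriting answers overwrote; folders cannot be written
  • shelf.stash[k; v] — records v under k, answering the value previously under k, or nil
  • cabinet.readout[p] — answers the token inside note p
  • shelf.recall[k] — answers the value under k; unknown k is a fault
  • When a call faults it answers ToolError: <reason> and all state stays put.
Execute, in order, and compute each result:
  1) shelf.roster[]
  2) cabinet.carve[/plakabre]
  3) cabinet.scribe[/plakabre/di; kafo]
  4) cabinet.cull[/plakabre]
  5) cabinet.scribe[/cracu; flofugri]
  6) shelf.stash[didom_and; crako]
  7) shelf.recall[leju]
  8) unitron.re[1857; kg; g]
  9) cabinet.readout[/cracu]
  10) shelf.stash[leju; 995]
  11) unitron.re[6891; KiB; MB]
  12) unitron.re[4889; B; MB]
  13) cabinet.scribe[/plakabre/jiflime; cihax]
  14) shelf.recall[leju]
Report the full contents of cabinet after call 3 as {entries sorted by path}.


Answer: {ja/, plakabre/, plakabre/di=kafo}

Derivation:
Do: shelf.roster[]
See: [leju]
Do: cabinet.carve[p=/plakabre]
See: ok
Do: cabinet.scribe[p=/plakabre/di; c=kafo]
See: created
Do: cabinet.cull[p=/plakabre]
See: ToolError: not empty
Do: cabinet.scribe[p=/cracu; c=flofugri]
See: created
Do: shelf.stash[k=didom_and; v=crako]
See: nil
Do: shelf.recall[k=leju]
See: 298
Do: unitron.re[v=1857; u_from=kg; u_to=g]
See: 1857000
Do: cabinet.readout[p=/cracu]
See: flofugri
Do: shelf.stash[k=leju; v=995]
See: 298
Do: unitron.re[v=6891; u_from=KiB; u_to=MB]
See: 110256/15625
Do: unitron.re[v=4889; u_from=B; u_to=MB]
See: 4889/1000000
Do: cabinet.scribe[p=/plakabre/jiflime; c=cihax]
See: created
Do: shelf.recall[k=leju]
See: 995


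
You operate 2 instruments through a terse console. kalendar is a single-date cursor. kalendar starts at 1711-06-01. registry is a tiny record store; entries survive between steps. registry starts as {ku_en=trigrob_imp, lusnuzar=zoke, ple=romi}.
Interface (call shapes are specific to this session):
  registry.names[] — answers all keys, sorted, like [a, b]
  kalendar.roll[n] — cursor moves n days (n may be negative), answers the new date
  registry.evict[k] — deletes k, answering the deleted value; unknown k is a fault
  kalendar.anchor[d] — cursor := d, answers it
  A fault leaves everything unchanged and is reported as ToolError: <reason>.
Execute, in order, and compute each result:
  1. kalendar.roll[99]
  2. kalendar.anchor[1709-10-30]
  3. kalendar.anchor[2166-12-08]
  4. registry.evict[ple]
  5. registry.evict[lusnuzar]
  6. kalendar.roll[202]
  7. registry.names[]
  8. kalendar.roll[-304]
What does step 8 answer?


Answer: 2166-08-28

Derivation:
> kalendar.roll n→99
  1711-09-08
> kalendar.anchor d→1709-10-30
  1709-10-30
> kalendar.anchor d→2166-12-08
  2166-12-08
> registry.evict k→ple
  romi
> registry.evict k→lusnuzar
  zoke
> kalendar.roll n→202
  2167-06-28
> registry.names
  [ku_en]
> kalendar.roll n→-304
  2166-08-28


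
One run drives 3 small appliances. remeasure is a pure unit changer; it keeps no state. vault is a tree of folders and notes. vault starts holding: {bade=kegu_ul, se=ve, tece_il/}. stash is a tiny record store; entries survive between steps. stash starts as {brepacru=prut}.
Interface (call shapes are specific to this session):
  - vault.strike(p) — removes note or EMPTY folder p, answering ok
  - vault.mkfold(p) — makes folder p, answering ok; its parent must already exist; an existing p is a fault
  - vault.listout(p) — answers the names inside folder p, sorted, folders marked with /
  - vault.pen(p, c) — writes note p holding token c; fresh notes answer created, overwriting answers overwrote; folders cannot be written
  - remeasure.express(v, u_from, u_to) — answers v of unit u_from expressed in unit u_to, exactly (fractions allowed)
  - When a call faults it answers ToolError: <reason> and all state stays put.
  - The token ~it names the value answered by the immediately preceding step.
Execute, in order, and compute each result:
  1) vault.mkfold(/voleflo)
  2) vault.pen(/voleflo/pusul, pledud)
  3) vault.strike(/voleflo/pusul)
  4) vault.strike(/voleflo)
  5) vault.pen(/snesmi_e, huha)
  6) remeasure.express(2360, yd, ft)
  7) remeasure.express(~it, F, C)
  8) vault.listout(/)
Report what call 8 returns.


Answer: [bade, se, snesmi_e, tece_il/]

Derivation:
# mkfold(p→/voleflo) ~> ok
# pen(p→/voleflo/pusul, c→pledud) ~> created
# strike(p→/voleflo/pusul) ~> ok
# strike(p→/voleflo) ~> ok
# pen(p→/snesmi_e, c→huha) ~> created
# express(v→2360, u_from→yd, u_to→ft) ~> 7080
# express(v→~it, u_from→F, u_to→C) ~> 35240/9
# listout(p→/) ~> [bade, se, snesmi_e, tece_il/]


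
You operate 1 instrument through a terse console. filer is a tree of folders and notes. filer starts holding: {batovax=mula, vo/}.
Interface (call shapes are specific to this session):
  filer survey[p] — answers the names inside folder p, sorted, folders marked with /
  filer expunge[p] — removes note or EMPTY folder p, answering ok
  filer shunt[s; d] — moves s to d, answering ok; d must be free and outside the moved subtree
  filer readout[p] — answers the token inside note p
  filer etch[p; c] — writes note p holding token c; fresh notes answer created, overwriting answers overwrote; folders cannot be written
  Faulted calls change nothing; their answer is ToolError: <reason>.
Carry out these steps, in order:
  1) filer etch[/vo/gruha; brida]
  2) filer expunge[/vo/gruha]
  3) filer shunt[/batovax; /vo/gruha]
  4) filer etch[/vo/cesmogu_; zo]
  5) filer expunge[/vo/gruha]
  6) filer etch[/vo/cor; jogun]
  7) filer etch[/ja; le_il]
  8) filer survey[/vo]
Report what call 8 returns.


% 1. filer etch(p: /vo/gruha, c: brida) -> created
% 2. filer expunge(p: /vo/gruha) -> ok
% 3. filer shunt(s: /batovax, d: /vo/gruha) -> ok
% 4. filer etch(p: /vo/cesmogu_, c: zo) -> created
% 5. filer expunge(p: /vo/gruha) -> ok
% 6. filer etch(p: /vo/cor, c: jogun) -> created
% 7. filer etch(p: /ja, c: le_il) -> created
% 8. filer survey(p: /vo) -> [cesmogu_, cor]

Answer: [cesmogu_, cor]


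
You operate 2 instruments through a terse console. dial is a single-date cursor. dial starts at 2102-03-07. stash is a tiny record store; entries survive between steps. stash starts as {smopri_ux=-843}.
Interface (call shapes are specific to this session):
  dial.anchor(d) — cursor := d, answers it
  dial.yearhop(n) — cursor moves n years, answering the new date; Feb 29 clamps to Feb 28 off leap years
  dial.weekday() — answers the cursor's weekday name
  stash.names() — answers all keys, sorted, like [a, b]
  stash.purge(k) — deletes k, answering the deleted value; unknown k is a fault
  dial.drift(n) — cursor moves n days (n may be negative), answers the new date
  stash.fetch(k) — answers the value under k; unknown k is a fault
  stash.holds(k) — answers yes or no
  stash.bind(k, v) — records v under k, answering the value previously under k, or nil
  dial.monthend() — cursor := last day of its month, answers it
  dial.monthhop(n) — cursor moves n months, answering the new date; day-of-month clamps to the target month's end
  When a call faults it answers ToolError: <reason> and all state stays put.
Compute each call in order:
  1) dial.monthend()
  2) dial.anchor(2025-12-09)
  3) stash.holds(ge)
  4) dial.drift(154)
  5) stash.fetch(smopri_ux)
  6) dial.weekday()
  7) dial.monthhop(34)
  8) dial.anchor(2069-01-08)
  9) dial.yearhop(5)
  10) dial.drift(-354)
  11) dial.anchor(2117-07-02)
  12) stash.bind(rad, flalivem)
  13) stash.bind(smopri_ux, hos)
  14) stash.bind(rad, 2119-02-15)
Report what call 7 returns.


Answer: 2029-03-12

Derivation:
! 1. dial.monthend() => 2102-03-31
! 2. dial.anchor(d→2025-12-09) => 2025-12-09
! 3. stash.holds(k→ge) => no
! 4. dial.drift(n→154) => 2026-05-12
! 5. stash.fetch(k→smopri_ux) => -843
! 6. dial.weekday() => Tuesday
! 7. dial.monthhop(n→34) => 2029-03-12
! 8. dial.anchor(d→2069-01-08) => 2069-01-08
! 9. dial.yearhop(n→5) => 2074-01-08
! 10. dial.drift(n→-354) => 2073-01-19
! 11. dial.anchor(d→2117-07-02) => 2117-07-02
! 12. stash.bind(k→rad, v→flalivem) => nil
! 13. stash.bind(k→smopri_ux, v→hos) => -843
! 14. stash.bind(k→rad, v→2119-02-15) => flalivem
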